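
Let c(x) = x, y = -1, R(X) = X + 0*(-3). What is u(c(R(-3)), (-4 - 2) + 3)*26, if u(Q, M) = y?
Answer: -26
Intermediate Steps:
R(X) = X (R(X) = X + 0 = X)
u(Q, M) = -1
u(c(R(-3)), (-4 - 2) + 3)*26 = -1*26 = -26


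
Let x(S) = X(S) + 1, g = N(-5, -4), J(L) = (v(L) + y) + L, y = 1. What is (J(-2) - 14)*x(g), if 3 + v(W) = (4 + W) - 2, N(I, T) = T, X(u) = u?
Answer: 54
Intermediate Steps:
v(W) = -1 + W (v(W) = -3 + ((4 + W) - 2) = -3 + (2 + W) = -1 + W)
J(L) = 2*L (J(L) = ((-1 + L) + 1) + L = L + L = 2*L)
g = -4
x(S) = 1 + S (x(S) = S + 1 = 1 + S)
(J(-2) - 14)*x(g) = (2*(-2) - 14)*(1 - 4) = (-4 - 14)*(-3) = -18*(-3) = 54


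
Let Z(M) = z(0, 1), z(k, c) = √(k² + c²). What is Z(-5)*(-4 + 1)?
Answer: -3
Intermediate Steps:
z(k, c) = √(c² + k²)
Z(M) = 1 (Z(M) = √(1² + 0²) = √(1 + 0) = √1 = 1)
Z(-5)*(-4 + 1) = 1*(-4 + 1) = 1*(-3) = -3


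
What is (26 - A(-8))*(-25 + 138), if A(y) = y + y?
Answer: 4746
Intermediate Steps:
A(y) = 2*y
(26 - A(-8))*(-25 + 138) = (26 - 2*(-8))*(-25 + 138) = (26 - 1*(-16))*113 = (26 + 16)*113 = 42*113 = 4746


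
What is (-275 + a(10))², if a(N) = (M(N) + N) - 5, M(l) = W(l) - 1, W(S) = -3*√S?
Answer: 73531 + 1626*√10 ≈ 78673.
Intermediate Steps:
M(l) = -1 - 3*√l (M(l) = -3*√l - 1 = -1 - 3*√l)
a(N) = -6 + N - 3*√N (a(N) = ((-1 - 3*√N) + N) - 5 = (-1 + N - 3*√N) - 5 = -6 + N - 3*√N)
(-275 + a(10))² = (-275 + (-6 + 10 - 3*√10))² = (-275 + (4 - 3*√10))² = (-271 - 3*√10)²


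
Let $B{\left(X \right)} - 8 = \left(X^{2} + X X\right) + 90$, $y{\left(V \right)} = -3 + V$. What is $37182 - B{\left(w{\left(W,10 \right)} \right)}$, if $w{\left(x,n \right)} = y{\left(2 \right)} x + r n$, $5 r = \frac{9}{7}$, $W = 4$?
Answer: $\frac{1816916}{49} \approx 37080.0$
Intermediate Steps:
$r = \frac{9}{35}$ ($r = \frac{9 \cdot \frac{1}{7}}{5} = \frac{1}{5} \cdot \frac{9}{7} = \frac{9}{35} \approx 0.25714$)
$w{\left(x,n \right)} = - x + \frac{9 n}{35}$ ($w{\left(x,n \right)} = \left(-3 + 2\right) x + \frac{9 n}{35} = - x + \frac{9 n}{35}$)
$B{\left(X \right)} = 98 + 2 X^{2}$ ($B{\left(X \right)} = 8 + \left(\left(X^{2} + X X\right) + 90\right) = 8 + \left(\left(X^{2} + X^{2}\right) + 90\right) = 8 + \left(2 X^{2} + 90\right) = 8 + \left(90 + 2 X^{2}\right) = 98 + 2 X^{2}$)
$37182 - B{\left(w{\left(W,10 \right)} \right)} = 37182 - \left(98 + 2 \left(\left(-1\right) 4 + \frac{9}{35} \cdot 10\right)^{2}\right) = 37182 - \left(98 + 2 \left(-4 + \frac{18}{7}\right)^{2}\right) = 37182 - \left(98 + 2 \left(- \frac{10}{7}\right)^{2}\right) = 37182 - \left(98 + 2 \cdot \frac{100}{49}\right) = 37182 - \left(98 + \frac{200}{49}\right) = 37182 - \frac{5002}{49} = \frac{1816916}{49}$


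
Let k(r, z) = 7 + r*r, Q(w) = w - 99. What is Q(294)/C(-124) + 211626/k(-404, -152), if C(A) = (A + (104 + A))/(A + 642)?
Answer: -2742780181/3917352 ≈ -700.16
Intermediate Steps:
Q(w) = -99 + w
k(r, z) = 7 + r**2
C(A) = (104 + 2*A)/(642 + A)
Q(294)/C(-124) + 211626/k(-404, -152) = (-99 + 294)/((2*(52 - 124)/(642 - 124))) + 211626/(7 + (-404)**2) = 195/((2*(-72)/518)) + 211626/(7 + 163216) = 195/((2*(1/518)*(-72))) + 211626/163223 = 195/(-72/259) + 211626*(1/163223) = 195*(-259/72) + 211626/163223 = -16835/24 + 211626/163223 = -2742780181/3917352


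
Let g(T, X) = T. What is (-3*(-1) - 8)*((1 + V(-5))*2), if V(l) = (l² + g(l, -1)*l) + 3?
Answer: -540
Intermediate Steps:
V(l) = 3 + 2*l² (V(l) = (l² + l*l) + 3 = (l² + l²) + 3 = 2*l² + 3 = 3 + 2*l²)
(-3*(-1) - 8)*((1 + V(-5))*2) = (-3*(-1) - 8)*((1 + (3 + 2*(-5)²))*2) = (3 - 8)*((1 + (3 + 2*25))*2) = -5*(1 + (3 + 50))*2 = -5*(1 + 53)*2 = -270*2 = -5*108 = -540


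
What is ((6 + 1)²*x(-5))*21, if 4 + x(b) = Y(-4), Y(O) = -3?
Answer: -7203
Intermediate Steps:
x(b) = -7 (x(b) = -4 - 3 = -7)
((6 + 1)²*x(-5))*21 = ((6 + 1)²*(-7))*21 = (7²*(-7))*21 = (49*(-7))*21 = -343*21 = -7203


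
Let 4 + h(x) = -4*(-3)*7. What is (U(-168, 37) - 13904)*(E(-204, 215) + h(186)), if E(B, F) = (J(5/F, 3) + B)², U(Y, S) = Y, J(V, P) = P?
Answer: -569648632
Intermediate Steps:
E(B, F) = (3 + B)²
h(x) = 80 (h(x) = -4 - 4*(-3)*7 = -4 + 12*7 = -4 + 84 = 80)
(U(-168, 37) - 13904)*(E(-204, 215) + h(186)) = (-168 - 13904)*((3 - 204)² + 80) = -14072*((-201)² + 80) = -14072*(40401 + 80) = -14072*40481 = -569648632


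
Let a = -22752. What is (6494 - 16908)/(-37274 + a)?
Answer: 5207/30013 ≈ 0.17349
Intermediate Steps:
(6494 - 16908)/(-37274 + a) = (6494 - 16908)/(-37274 - 22752) = -10414/(-60026) = -10414*(-1/60026) = 5207/30013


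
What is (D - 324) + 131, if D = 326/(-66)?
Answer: -6532/33 ≈ -197.94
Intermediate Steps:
D = -163/33 (D = 326*(-1/66) = -163/33 ≈ -4.9394)
(D - 324) + 131 = (-163/33 - 324) + 131 = -10855/33 + 131 = -6532/33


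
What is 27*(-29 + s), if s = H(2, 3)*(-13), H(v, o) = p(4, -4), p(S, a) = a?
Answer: 621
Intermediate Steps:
H(v, o) = -4
s = 52 (s = -4*(-13) = 52)
27*(-29 + s) = 27*(-29 + 52) = 27*23 = 621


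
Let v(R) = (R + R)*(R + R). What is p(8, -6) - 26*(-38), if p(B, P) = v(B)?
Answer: 1244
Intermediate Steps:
v(R) = 4*R**2 (v(R) = (2*R)*(2*R) = 4*R**2)
p(B, P) = 4*B**2
p(8, -6) - 26*(-38) = 4*8**2 - 26*(-38) = 4*64 + 988 = 256 + 988 = 1244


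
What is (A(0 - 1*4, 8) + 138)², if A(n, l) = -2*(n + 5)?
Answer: 18496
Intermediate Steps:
A(n, l) = -10 - 2*n (A(n, l) = -2*(5 + n) = -10 - 2*n)
(A(0 - 1*4, 8) + 138)² = ((-10 - 2*(0 - 1*4)) + 138)² = ((-10 - 2*(0 - 4)) + 138)² = ((-10 - 2*(-4)) + 138)² = ((-10 + 8) + 138)² = (-2 + 138)² = 136² = 18496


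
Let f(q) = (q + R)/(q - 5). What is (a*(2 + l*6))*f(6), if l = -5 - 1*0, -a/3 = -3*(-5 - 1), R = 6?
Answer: 18144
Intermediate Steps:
a = -54 (a = -(-9)*(-5 - 1) = -(-9)*(-6) = -3*18 = -54)
l = -5 (l = -5 + 0 = -5)
f(q) = (6 + q)/(-5 + q) (f(q) = (q + 6)/(q - 5) = (6 + q)/(-5 + q))
(a*(2 + l*6))*f(6) = (-54*(2 - 5*6))*((6 + 6)/(-5 + 6)) = (-54*(2 - 30))*(12/1) = (-54*(-28))*(1*12) = 1512*12 = 18144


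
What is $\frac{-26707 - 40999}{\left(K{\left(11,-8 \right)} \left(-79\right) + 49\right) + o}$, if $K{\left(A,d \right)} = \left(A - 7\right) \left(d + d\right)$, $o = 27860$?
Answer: $- \frac{67706}{32965} \approx -2.0539$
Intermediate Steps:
$K{\left(A,d \right)} = 2 d \left(-7 + A\right)$ ($K{\left(A,d \right)} = \left(-7 + A\right) 2 d = 2 d \left(-7 + A\right)$)
$\frac{-26707 - 40999}{\left(K{\left(11,-8 \right)} \left(-79\right) + 49\right) + o} = \frac{-26707 - 40999}{\left(2 \left(-8\right) \left(-7 + 11\right) \left(-79\right) + 49\right) + 27860} = - \frac{67706}{\left(2 \left(-8\right) 4 \left(-79\right) + 49\right) + 27860} = - \frac{67706}{\left(\left(-64\right) \left(-79\right) + 49\right) + 27860} = - \frac{67706}{\left(5056 + 49\right) + 27860} = - \frac{67706}{5105 + 27860} = - \frac{67706}{32965}$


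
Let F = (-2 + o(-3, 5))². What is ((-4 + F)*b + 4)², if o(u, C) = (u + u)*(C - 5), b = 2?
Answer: 16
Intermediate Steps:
o(u, C) = 2*u*(-5 + C) (o(u, C) = (2*u)*(-5 + C) = 2*u*(-5 + C))
F = 4 (F = (-2 + 2*(-3)*(-5 + 5))² = (-2 + 2*(-3)*0)² = (-2 + 0)² = (-2)² = 4)
((-4 + F)*b + 4)² = ((-4 + 4)*2 + 4)² = (0*2 + 4)² = (0 + 4)² = 4² = 16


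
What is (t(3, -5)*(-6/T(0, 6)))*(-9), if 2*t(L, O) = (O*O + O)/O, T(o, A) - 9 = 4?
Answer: -108/13 ≈ -8.3077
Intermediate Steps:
T(o, A) = 13 (T(o, A) = 9 + 4 = 13)
t(L, O) = (O + O²)/(2*O) (t(L, O) = ((O*O + O)/O)/2 = ((O² + O)/O)/2 = ((O + O²)/O)/2 = (O + O²)/(2*O))
(t(3, -5)*(-6/T(0, 6)))*(-9) = ((½ + (½)*(-5))*(-6/13))*(-9) = ((½ - 5/2)*(-6*1/13))*(-9) = -2*(-6/13)*(-9) = (12/13)*(-9) = -108/13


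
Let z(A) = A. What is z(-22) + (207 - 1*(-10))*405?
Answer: 87863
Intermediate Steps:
z(-22) + (207 - 1*(-10))*405 = -22 + (207 - 1*(-10))*405 = -22 + (207 + 10)*405 = -22 + 217*405 = -22 + 87885 = 87863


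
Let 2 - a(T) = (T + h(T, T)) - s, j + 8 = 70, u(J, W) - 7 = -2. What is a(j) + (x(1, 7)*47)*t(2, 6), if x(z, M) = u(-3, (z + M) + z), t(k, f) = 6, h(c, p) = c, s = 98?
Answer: 1386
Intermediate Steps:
u(J, W) = 5 (u(J, W) = 7 - 2 = 5)
j = 62 (j = -8 + 70 = 62)
x(z, M) = 5
a(T) = 100 - 2*T (a(T) = 2 - ((T + T) - 1*98) = 2 - (2*T - 98) = 2 - (-98 + 2*T) = 2 + (98 - 2*T) = 100 - 2*T)
a(j) + (x(1, 7)*47)*t(2, 6) = (100 - 2*62) + (5*47)*6 = (100 - 124) + 235*6 = -24 + 1410 = 1386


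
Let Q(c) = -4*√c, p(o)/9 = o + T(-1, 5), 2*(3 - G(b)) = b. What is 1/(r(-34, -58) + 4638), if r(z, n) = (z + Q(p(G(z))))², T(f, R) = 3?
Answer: 4553/33802274 - 204*√23/16901137 ≈ 7.6809e-5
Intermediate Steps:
G(b) = 3 - b/2
p(o) = 27 + 9*o (p(o) = 9*(o + 3) = 9*(3 + o) = 27 + 9*o)
r(z, n) = (z - 4*√(54 - 9*z/2))² (r(z, n) = (z - 4*√(27 + 9*(3 - z/2)))² = (z - 4*√(27 + (27 - 9*z/2)))² = (z - 4*√(54 - 9*z/2))²)
1/(r(-34, -58) + 4638) = 1/((-34 - 6*√2*√(12 - 1*(-34)))² + 4638) = 1/((-34 - 6*√2*√(12 + 34))² + 4638) = 1/((-34 - 6*√2*√46)² + 4638) = 1/((-34 - 12*√23)² + 4638) = 1/(4638 + (-34 - 12*√23)²)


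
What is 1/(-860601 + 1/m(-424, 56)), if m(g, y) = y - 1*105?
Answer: -49/42169450 ≈ -1.1620e-6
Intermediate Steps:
m(g, y) = -105 + y (m(g, y) = y - 105 = -105 + y)
1/(-860601 + 1/m(-424, 56)) = 1/(-860601 + 1/(-105 + 56)) = 1/(-860601 + 1/(-49)) = 1/(-860601 - 1/49) = 1/(-42169450/49) = -49/42169450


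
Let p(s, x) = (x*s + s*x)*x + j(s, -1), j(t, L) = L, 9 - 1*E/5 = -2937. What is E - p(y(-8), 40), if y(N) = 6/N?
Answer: 17131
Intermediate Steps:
E = 14730 (E = 45 - 5*(-2937) = 45 + 14685 = 14730)
p(s, x) = -1 + 2*s*x² (p(s, x) = (x*s + s*x)*x - 1 = (s*x + s*x)*x - 1 = (2*s*x)*x - 1 = 2*s*x² - 1 = -1 + 2*s*x²)
E - p(y(-8), 40) = 14730 - (-1 + 2*(6/(-8))*40²) = 14730 - (-1 + 2*(6*(-⅛))*1600) = 14730 - (-1 + 2*(-¾)*1600) = 14730 - (-1 - 2400) = 14730 - 1*(-2401) = 14730 + 2401 = 17131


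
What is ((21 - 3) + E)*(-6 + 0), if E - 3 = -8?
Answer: -78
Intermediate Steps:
E = -5 (E = 3 - 8 = -5)
((21 - 3) + E)*(-6 + 0) = ((21 - 3) - 5)*(-6 + 0) = (18 - 5)*(-6) = 13*(-6) = -78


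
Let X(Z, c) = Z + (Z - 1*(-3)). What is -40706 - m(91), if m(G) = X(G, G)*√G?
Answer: -40706 - 185*√91 ≈ -42471.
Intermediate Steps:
X(Z, c) = 3 + 2*Z (X(Z, c) = Z + (Z + 3) = Z + (3 + Z) = 3 + 2*Z)
m(G) = √G*(3 + 2*G) (m(G) = (3 + 2*G)*√G = √G*(3 + 2*G))
-40706 - m(91) = -40706 - √91*(3 + 2*91) = -40706 - √91*(3 + 182) = -40706 - √91*185 = -40706 - 185*√91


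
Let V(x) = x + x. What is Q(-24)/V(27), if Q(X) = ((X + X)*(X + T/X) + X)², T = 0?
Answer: 70688/3 ≈ 23563.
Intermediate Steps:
V(x) = 2*x
Q(X) = (X + 2*X²)² (Q(X) = ((X + X)*(X + 0/X) + X)² = ((2*X)*(X + 0) + X)² = ((2*X)*X + X)² = (2*X² + X)² = (X + 2*X²)²)
Q(-24)/V(27) = ((-24)²*(1 + 2*(-24))²)/((2*27)) = (576*(1 - 48)²)/54 = (576*(-47)²)*(1/54) = (576*2209)*(1/54) = 1272384*(1/54) = 70688/3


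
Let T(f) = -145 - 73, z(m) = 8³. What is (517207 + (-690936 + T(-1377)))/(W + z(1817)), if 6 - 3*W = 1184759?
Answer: 521841/1183217 ≈ 0.44104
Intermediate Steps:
W = -1184753/3 (W = 2 - ⅓*1184759 = 2 - 1184759/3 = -1184753/3 ≈ -3.9492e+5)
z(m) = 512
T(f) = -218
(517207 + (-690936 + T(-1377)))/(W + z(1817)) = (517207 + (-690936 - 218))/(-1184753/3 + 512) = (517207 - 691154)/(-1183217/3) = -173947*(-3/1183217) = 521841/1183217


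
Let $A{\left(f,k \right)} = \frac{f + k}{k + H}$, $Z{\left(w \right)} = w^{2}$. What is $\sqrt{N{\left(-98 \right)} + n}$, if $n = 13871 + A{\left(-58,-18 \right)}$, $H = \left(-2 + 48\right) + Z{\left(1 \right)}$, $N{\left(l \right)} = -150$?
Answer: $\frac{\sqrt{11537157}}{29} \approx 117.13$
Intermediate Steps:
$H = 47$ ($H = \left(-2 + 48\right) + 1^{2} = 46 + 1 = 47$)
$A{\left(f,k \right)} = \frac{f + k}{47 + k}$ ($A{\left(f,k \right)} = \frac{f + k}{k + 47} = \frac{f + k}{47 + k}$)
$n = \frac{402183}{29}$ ($n = 13871 + \frac{-58 - 18}{47 - 18} = 13871 + \frac{1}{29} \left(-76\right) = 13871 - \frac{76}{29} = \frac{402183}{29} \approx 13868.0$)
$\sqrt{N{\left(-98 \right)} + n} = \sqrt{-150 + \frac{402183}{29}} = \sqrt{\frac{397833}{29}} = \frac{\sqrt{11537157}}{29}$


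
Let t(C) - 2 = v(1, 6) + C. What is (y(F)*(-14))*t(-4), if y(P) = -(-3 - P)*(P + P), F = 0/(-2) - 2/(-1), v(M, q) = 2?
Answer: 0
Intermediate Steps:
F = 2 (F = 0*(-½) - 2*(-1) = 0 + 2 = 2)
y(P) = -2*P*(-3 - P) (y(P) = -(-3 - P)*2*P = -2*P*(-3 - P))
t(C) = 4 + C (t(C) = 2 + (2 + C) = 4 + C)
(y(F)*(-14))*t(-4) = ((2*2*(3 + 2))*(-14))*(4 - 4) = ((2*2*5)*(-14))*0 = (20*(-14))*0 = -280*0 = 0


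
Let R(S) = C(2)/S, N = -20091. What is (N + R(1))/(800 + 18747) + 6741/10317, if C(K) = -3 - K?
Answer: -25188035/67222133 ≈ -0.37470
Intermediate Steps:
R(S) = -5/S (R(S) = (-3 - 1*2)/S = (-3 - 2)/S = -5/S)
(N + R(1))/(800 + 18747) + 6741/10317 = (-20091 - 5/1)/(800 + 18747) + 6741/10317 = (-20091 - 5*1)/19547 + 6741*(1/10317) = (-20091 - 5)*(1/19547) + 2247/3439 = -20096*1/19547 + 2247/3439 = -20096/19547 + 2247/3439 = -25188035/67222133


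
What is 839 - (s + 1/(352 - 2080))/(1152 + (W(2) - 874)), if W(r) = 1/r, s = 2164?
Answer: 400027681/481248 ≈ 831.23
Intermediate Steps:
839 - (s + 1/(352 - 2080))/(1152 + (W(2) - 874)) = 839 - (2164 + 1/(352 - 2080))/(1152 + (1/2 - 874)) = 839 - (2164 + 1/(-1728))/(1152 + (1/2 - 874)) = 839 - (2164 - 1/1728)/(1152 - 1747/2) = 839 - 3739391/(1728*557/2) = 839 - 3739391*2/(1728*557) = 839 - 1*3739391/481248 = 839 - 3739391/481248 = 400027681/481248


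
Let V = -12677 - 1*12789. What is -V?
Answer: 25466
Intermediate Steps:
V = -25466 (V = -12677 - 12789 = -25466)
-V = -1*(-25466) = 25466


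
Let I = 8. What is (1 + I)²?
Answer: 81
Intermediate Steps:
(1 + I)² = (1 + 8)² = 9² = 81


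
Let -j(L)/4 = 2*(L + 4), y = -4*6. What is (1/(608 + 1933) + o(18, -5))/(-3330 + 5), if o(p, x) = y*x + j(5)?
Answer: -121969/8448825 ≈ -0.014436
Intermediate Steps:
y = -24
j(L) = -32 - 8*L (j(L) = -8*(L + 4) = -8*(4 + L) = -4*(8 + 2*L) = -32 - 8*L)
o(p, x) = -72 - 24*x (o(p, x) = -24*x + (-32 - 8*5) = -24*x + (-32 - 40) = -24*x - 72 = -72 - 24*x)
(1/(608 + 1933) + o(18, -5))/(-3330 + 5) = (1/(608 + 1933) + (-72 - 24*(-5)))/(-3330 + 5) = (1/2541 + (-72 + 120))/(-3325) = (1/2541 + 48)*(-1/3325) = (121969/2541)*(-1/3325) = -121969/8448825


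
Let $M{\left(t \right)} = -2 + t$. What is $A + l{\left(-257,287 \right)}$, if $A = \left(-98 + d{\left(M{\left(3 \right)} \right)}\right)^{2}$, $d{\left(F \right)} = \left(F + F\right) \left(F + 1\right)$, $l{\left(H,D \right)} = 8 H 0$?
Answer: $8836$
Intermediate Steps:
$l{\left(H,D \right)} = 0$
$d{\left(F \right)} = 2 F \left(1 + F\right)$
$A = 8836$ ($A = \left(-98 + 2 \left(-2 + 3\right) \left(1 + \left(-2 + 3\right)\right)\right)^{2} = \left(-98 + 2 \cdot 1 \left(1 + 1\right)\right)^{2} = \left(-98 + 2 \cdot 1 \cdot 2\right)^{2} = \left(-98 + 4\right)^{2} = \left(-94\right)^{2} = 8836$)
$A + l{\left(-257,287 \right)} = 8836 + 0 = 8836$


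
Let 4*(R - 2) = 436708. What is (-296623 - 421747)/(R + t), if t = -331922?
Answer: 718370/222743 ≈ 3.2251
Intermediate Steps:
R = 109179 (R = 2 + (1/4)*436708 = 2 + 109177 = 109179)
(-296623 - 421747)/(R + t) = (-296623 - 421747)/(109179 - 331922) = -718370/(-222743) = -718370*(-1/222743) = 718370/222743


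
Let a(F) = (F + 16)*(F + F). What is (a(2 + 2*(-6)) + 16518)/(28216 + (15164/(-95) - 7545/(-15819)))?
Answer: 8214332130/14054661113 ≈ 0.58446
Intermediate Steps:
a(F) = 2*F*(16 + F) (a(F) = (16 + F)*(2*F) = 2*F*(16 + F))
(a(2 + 2*(-6)) + 16518)/(28216 + (15164/(-95) - 7545/(-15819))) = (2*(2 + 2*(-6))*(16 + (2 + 2*(-6))) + 16518)/(28216 + (15164/(-95) - 7545/(-15819))) = (2*(2 - 12)*(16 + (2 - 12)) + 16518)/(28216 + (15164*(-1/95) - 7545*(-1/15819))) = (2*(-10)*(16 - 10) + 16518)/(28216 + (-15164/95 + 2515/5273)) = (2*(-10)*6 + 16518)/(28216 - 79720847/500935) = (-120 + 16518)/(14054661113/500935) = 16398*(500935/14054661113) = 8214332130/14054661113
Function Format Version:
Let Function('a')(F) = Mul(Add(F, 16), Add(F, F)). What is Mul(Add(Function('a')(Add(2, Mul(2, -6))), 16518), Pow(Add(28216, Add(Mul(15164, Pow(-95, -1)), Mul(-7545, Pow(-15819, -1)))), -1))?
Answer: Rational(8214332130, 14054661113) ≈ 0.58446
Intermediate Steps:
Function('a')(F) = Mul(2, F, Add(16, F)) (Function('a')(F) = Mul(Add(16, F), Mul(2, F)) = Mul(2, F, Add(16, F)))
Mul(Add(Function('a')(Add(2, Mul(2, -6))), 16518), Pow(Add(28216, Add(Mul(15164, Pow(-95, -1)), Mul(-7545, Pow(-15819, -1)))), -1)) = Mul(Add(Mul(2, Add(2, Mul(2, -6)), Add(16, Add(2, Mul(2, -6)))), 16518), Pow(Add(28216, Add(Mul(15164, Pow(-95, -1)), Mul(-7545, Pow(-15819, -1)))), -1)) = Mul(Add(Mul(2, Add(2, -12), Add(16, Add(2, -12))), 16518), Pow(Add(28216, Add(Mul(15164, Rational(-1, 95)), Mul(-7545, Rational(-1, 15819)))), -1)) = Mul(Add(Mul(2, -10, Add(16, -10)), 16518), Pow(Add(28216, Add(Rational(-15164, 95), Rational(2515, 5273))), -1)) = Mul(Add(Mul(2, -10, 6), 16518), Pow(Add(28216, Rational(-79720847, 500935)), -1)) = Mul(Add(-120, 16518), Pow(Rational(14054661113, 500935), -1)) = Mul(16398, Rational(500935, 14054661113)) = Rational(8214332130, 14054661113)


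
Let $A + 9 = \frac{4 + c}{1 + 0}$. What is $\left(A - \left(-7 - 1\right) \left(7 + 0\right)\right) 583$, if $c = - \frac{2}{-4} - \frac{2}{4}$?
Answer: $29733$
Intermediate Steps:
$c = 0$ ($c = \left(-2\right) \left(- \frac{1}{4}\right) - \frac{1}{2} = \frac{1}{2} - \frac{1}{2} = 0$)
$A = -5$ ($A = -9 + \frac{4 + 0}{1 + 0} = -9 + \frac{4}{1} = -9 + 4 \cdot 1 = -9 + 4 = -5$)
$\left(A - \left(-7 - 1\right) \left(7 + 0\right)\right) 583 = \left(-5 - \left(-7 - 1\right) \left(7 + 0\right)\right) 583 = \left(-5 - \left(-8\right) 7\right) 583 = \left(-5 - -56\right) 583 = \left(-5 + 56\right) 583 = 51 \cdot 583 = 29733$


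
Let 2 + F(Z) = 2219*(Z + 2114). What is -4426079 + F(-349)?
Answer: -509546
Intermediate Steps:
F(Z) = 4690964 + 2219*Z (F(Z) = -2 + 2219*(Z + 2114) = -2 + 2219*(2114 + Z) = -2 + (4690966 + 2219*Z) = 4690964 + 2219*Z)
-4426079 + F(-349) = -4426079 + (4690964 + 2219*(-349)) = -4426079 + (4690964 - 774431) = -4426079 + 3916533 = -509546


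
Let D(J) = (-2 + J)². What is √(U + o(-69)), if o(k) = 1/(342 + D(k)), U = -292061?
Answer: I*√8462960760646/5383 ≈ 540.43*I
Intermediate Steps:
o(k) = 1/(342 + (-2 + k)²)
√(U + o(-69)) = √(-292061 + 1/(342 + (-2 - 69)²)) = √(-292061 + 1/(342 + (-71)²)) = √(-292061 + 1/(342 + 5041)) = √(-292061 + 1/5383) = √(-1572164362/5383) = I*√8462960760646/5383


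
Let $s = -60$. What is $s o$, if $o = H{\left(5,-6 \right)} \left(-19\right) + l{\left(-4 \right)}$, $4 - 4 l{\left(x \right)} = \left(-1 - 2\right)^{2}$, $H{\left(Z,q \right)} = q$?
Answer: $-6765$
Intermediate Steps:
$l{\left(x \right)} = - \frac{5}{4}$ ($l{\left(x \right)} = 1 - \frac{\left(-1 - 2\right)^{2}}{4} = 1 - \frac{\left(-3\right)^{2}}{4} = 1 - \frac{9}{4} = - \frac{5}{4}$)
$o = \frac{451}{4}$ ($o = \left(-6\right) \left(-19\right) - \frac{5}{4} = 114 - \frac{5}{4} = \frac{451}{4} \approx 112.75$)
$s o = \left(-60\right) \frac{451}{4} = -6765$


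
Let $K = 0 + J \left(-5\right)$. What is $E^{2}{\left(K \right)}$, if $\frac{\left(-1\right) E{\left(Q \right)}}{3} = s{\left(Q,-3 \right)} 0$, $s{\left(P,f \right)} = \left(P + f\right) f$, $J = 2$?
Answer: $0$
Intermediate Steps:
$s{\left(P,f \right)} = f \left(P + f\right)$
$K = -10$ ($K = 0 + 2 \left(-5\right) = 0 - 10 = -10$)
$E{\left(Q \right)} = 0$ ($E{\left(Q \right)} = - 3 - 3 \left(Q - 3\right) 0 = - 3 - 3 \left(-3 + Q\right) 0 = - 3 \left(9 - 3 Q\right) 0 = \left(-3\right) 0 = 0$)
$E^{2}{\left(K \right)} = 0^{2} = 0$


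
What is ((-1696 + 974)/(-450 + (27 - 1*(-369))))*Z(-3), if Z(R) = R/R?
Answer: 361/27 ≈ 13.370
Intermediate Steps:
Z(R) = 1
((-1696 + 974)/(-450 + (27 - 1*(-369))))*Z(-3) = ((-1696 + 974)/(-450 + (27 - 1*(-369))))*1 = -722/(-450 + (27 + 369))*1 = -722/(-450 + 396)*1 = -722/(-54)*1 = -722*(-1/54)*1 = (361/27)*1 = 361/27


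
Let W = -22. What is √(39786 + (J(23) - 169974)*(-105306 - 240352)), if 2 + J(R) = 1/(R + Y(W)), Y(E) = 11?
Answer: √16979788616173/17 ≈ 2.4239e+5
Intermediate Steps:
J(R) = -2 + 1/(11 + R) (J(R) = -2 + 1/(R + 11) = -2 + 1/(11 + R))
√(39786 + (J(23) - 169974)*(-105306 - 240352)) = √(39786 + ((-21 - 2*23)/(11 + 23) - 169974)*(-105306 - 240352)) = √(39786 + ((-21 - 46)/34 - 169974)*(-345658)) = √(39786 + ((1/34)*(-67) - 169974)*(-345658)) = √(39786 + (-67/34 - 169974)*(-345658)) = √(39786 - 5779183/34*(-345658)) = √(39786 + 998810418707/17) = √(998811095069/17) = √16979788616173/17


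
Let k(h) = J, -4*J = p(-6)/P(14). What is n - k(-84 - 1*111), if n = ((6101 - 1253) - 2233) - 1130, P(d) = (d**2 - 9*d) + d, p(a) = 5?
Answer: 498965/336 ≈ 1485.0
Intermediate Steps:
P(d) = d**2 - 8*d
J = -5/336 (J = -5/(4*(14*(-8 + 14))) = -5/(4*(14*6)) = -5/(4*84) = -1/4*5/84 = -5/336 ≈ -0.014881)
n = 1485 (n = (4848 - 2233) - 1130 = 2615 - 1130 = 1485)
k(h) = -5/336
n - k(-84 - 1*111) = 1485 - 1*(-5/336) = 1485 + 5/336 = 498965/336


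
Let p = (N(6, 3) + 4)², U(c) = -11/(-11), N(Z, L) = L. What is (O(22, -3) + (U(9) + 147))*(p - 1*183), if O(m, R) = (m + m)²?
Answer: -279256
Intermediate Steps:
U(c) = 1 (U(c) = -11*(-1/11) = 1)
p = 49 (p = (3 + 4)² = 7² = 49)
O(m, R) = 4*m² (O(m, R) = (2*m)² = 4*m²)
(O(22, -3) + (U(9) + 147))*(p - 1*183) = (4*22² + (1 + 147))*(49 - 1*183) = (4*484 + 148)*(49 - 183) = (1936 + 148)*(-134) = 2084*(-134) = -279256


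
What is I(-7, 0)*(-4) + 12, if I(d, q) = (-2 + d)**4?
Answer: -26232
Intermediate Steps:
I(-7, 0)*(-4) + 12 = (-2 - 7)**4*(-4) + 12 = (-9)**4*(-4) + 12 = 6561*(-4) + 12 = -26244 + 12 = -26232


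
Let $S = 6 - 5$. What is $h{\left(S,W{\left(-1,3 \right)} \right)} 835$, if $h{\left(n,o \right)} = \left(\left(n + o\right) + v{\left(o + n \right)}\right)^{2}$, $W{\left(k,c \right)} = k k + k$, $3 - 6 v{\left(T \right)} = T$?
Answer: $\frac{13360}{9} \approx 1484.4$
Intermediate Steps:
$v{\left(T \right)} = \frac{1}{2} - \frac{T}{6}$
$W{\left(k,c \right)} = k + k^{2}$ ($W{\left(k,c \right)} = k^{2} + k = k + k^{2}$)
$S = 1$ ($S = 6 - 5 = 1$)
$h{\left(n,o \right)} = \left(\frac{1}{2} + \frac{5 n}{6} + \frac{5 o}{6}\right)^{2}$ ($h{\left(n,o \right)} = \left(\left(n + o\right) - \left(- \frac{1}{2} + \frac{o + n}{6}\right)\right)^{2} = \left(\left(n + o\right) - \left(- \frac{1}{2} + \frac{n + o}{6}\right)\right)^{2} = \left(\left(n + o\right) - \left(- \frac{1}{2} + \frac{n}{6} + \frac{o}{6}\right)\right)^{2} = \left(\frac{1}{2} + \frac{5 n}{6} + \frac{5 o}{6}\right)^{2}$)
$h{\left(S,W{\left(-1,3 \right)} \right)} 835 = \frac{\left(3 + 5 \cdot 1 + 5 \left(- (1 - 1)\right)\right)^{2}}{36} \cdot 835 = \frac{\left(3 + 5 + 5 \left(\left(-1\right) 0\right)\right)^{2}}{36} \cdot 835 = \frac{\left(3 + 5 + 5 \cdot 0\right)^{2}}{36} \cdot 835 = \frac{\left(3 + 5 + 0\right)^{2}}{36} \cdot 835 = \frac{8^{2}}{36} \cdot 835 = \frac{1}{36} \cdot 64 \cdot 835 = \frac{16}{9} \cdot 835 = \frac{13360}{9}$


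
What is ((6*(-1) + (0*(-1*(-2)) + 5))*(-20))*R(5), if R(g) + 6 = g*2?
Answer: 80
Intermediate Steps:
R(g) = -6 + 2*g (R(g) = -6 + g*2 = -6 + 2*g)
((6*(-1) + (0*(-1*(-2)) + 5))*(-20))*R(5) = ((6*(-1) + (0*(-1*(-2)) + 5))*(-20))*(-6 + 2*5) = ((-6 + (0*2 + 5))*(-20))*(-6 + 10) = ((-6 + (0 + 5))*(-20))*4 = ((-6 + 5)*(-20))*4 = -1*(-20)*4 = 20*4 = 80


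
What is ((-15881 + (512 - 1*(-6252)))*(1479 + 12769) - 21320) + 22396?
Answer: -129897940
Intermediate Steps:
((-15881 + (512 - 1*(-6252)))*(1479 + 12769) - 21320) + 22396 = ((-15881 + (512 + 6252))*14248 - 21320) + 22396 = ((-15881 + 6764)*14248 - 21320) + 22396 = (-9117*14248 - 21320) + 22396 = (-129899016 - 21320) + 22396 = -129920336 + 22396 = -129897940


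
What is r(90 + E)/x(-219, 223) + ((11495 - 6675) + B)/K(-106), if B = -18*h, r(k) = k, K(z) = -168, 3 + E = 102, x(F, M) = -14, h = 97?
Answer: -2671/84 ≈ -31.798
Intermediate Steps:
E = 99 (E = -3 + 102 = 99)
B = -1746 (B = -18*97 = -1746)
r(90 + E)/x(-219, 223) + ((11495 - 6675) + B)/K(-106) = (90 + 99)/(-14) + ((11495 - 6675) - 1746)/(-168) = 189*(-1/14) + (4820 - 1746)*(-1/168) = -27/2 + 3074*(-1/168) = -27/2 - 1537/84 = -2671/84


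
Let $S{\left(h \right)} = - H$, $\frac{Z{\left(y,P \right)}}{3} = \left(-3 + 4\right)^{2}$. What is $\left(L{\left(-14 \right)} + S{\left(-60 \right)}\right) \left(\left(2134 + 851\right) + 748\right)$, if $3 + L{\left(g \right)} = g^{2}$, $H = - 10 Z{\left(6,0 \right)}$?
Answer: $832459$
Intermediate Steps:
$Z{\left(y,P \right)} = 3$ ($Z{\left(y,P \right)} = 3 \left(-3 + 4\right)^{2} = 3 \cdot 1^{2} = 3 \cdot 1 = 3$)
$H = -30$ ($H = \left(-10\right) 3 = -30$)
$S{\left(h \right)} = 30$ ($S{\left(h \right)} = \left(-1\right) \left(-30\right) = 30$)
$L{\left(g \right)} = -3 + g^{2}$
$\left(L{\left(-14 \right)} + S{\left(-60 \right)}\right) \left(\left(2134 + 851\right) + 748\right) = \left(\left(-3 + \left(-14\right)^{2}\right) + 30\right) \left(\left(2134 + 851\right) + 748\right) = \left(\left(-3 + 196\right) + 30\right) \left(2985 + 748\right) = \left(193 + 30\right) 3733 = 223 \cdot 3733 = 832459$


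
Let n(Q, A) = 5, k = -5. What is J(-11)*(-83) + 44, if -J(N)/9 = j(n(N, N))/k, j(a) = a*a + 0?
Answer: -3691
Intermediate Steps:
j(a) = a² (j(a) = a² + 0 = a²)
J(N) = 45 (J(N) = -9*5²/(-5) = -225*(-1)/5 = -9*(-5) = 45)
J(-11)*(-83) + 44 = 45*(-83) + 44 = -3735 + 44 = -3691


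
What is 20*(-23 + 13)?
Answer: -200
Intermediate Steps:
20*(-23 + 13) = 20*(-10) = -200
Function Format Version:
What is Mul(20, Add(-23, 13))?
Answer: -200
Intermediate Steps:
Mul(20, Add(-23, 13)) = Mul(20, -10) = -200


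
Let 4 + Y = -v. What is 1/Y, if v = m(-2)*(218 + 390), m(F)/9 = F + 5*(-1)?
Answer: 1/38300 ≈ 2.6110e-5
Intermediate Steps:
m(F) = -45 + 9*F (m(F) = 9*(F + 5*(-1)) = 9*(F - 5) = 9*(-5 + F) = -45 + 9*F)
v = -38304 (v = (-45 + 9*(-2))*(218 + 390) = (-45 - 18)*608 = -63*608 = -38304)
Y = 38300 (Y = -4 - 1*(-38304) = -4 + 38304 = 38300)
1/Y = 1/38300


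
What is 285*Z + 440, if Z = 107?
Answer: 30935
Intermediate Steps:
285*Z + 440 = 285*107 + 440 = 30495 + 440 = 30935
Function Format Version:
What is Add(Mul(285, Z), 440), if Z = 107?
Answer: 30935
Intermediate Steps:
Add(Mul(285, Z), 440) = Add(Mul(285, 107), 440) = Add(30495, 440) = 30935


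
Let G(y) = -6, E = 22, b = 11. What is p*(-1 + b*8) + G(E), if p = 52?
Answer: 4518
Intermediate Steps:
p*(-1 + b*8) + G(E) = 52*(-1 + 11*8) - 6 = 52*(-1 + 88) - 6 = 52*87 - 6 = 4524 - 6 = 4518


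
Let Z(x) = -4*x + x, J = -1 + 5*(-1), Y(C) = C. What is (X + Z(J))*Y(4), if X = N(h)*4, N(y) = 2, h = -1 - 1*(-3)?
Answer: 104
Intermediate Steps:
h = 2 (h = -1 + 3 = 2)
J = -6 (J = -1 - 5 = -6)
X = 8 (X = 2*4 = 8)
Z(x) = -3*x
(X + Z(J))*Y(4) = (8 - 3*(-6))*4 = (8 + 18)*4 = 26*4 = 104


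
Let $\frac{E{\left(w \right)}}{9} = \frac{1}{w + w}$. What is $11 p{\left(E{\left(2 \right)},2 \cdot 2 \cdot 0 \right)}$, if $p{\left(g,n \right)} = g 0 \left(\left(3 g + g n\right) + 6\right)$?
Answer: $0$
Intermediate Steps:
$E{\left(w \right)} = \frac{9}{2 w}$ ($E{\left(w \right)} = \frac{9}{w + w} = \frac{9}{2 w}$)
$p{\left(g,n \right)} = 0$ ($p{\left(g,n \right)} = 0 \left(6 + 3 g + g n\right) = 0$)
$11 p{\left(E{\left(2 \right)},2 \cdot 2 \cdot 0 \right)} = 11 \cdot 0 = 0$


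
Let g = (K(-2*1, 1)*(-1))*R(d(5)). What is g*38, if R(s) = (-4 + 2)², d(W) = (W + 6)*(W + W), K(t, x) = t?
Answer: 304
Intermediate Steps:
d(W) = 2*W*(6 + W) (d(W) = (6 + W)*(2*W) = 2*W*(6 + W))
R(s) = 4 (R(s) = (-2)² = 4)
g = 8 (g = (-2*1*(-1))*4 = -2*(-1)*4 = 2*4 = 8)
g*38 = 8*38 = 304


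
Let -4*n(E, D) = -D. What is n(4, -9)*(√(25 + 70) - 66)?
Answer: 297/2 - 9*√95/4 ≈ 126.57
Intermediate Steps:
n(E, D) = D/4 (n(E, D) = -(-1)*D/4 = D/4)
n(4, -9)*(√(25 + 70) - 66) = ((¼)*(-9))*(√(25 + 70) - 66) = -9*(√95 - 66)/4 = -9*(-66 + √95)/4 = 297/2 - 9*√95/4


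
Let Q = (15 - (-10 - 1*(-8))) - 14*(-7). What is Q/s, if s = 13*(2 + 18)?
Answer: 23/52 ≈ 0.44231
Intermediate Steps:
Q = 115 (Q = (15 - (-10 + 8)) + 98 = (15 - 1*(-2)) + 98 = (15 + 2) + 98 = 17 + 98 = 115)
s = 260 (s = 13*20 = 260)
Q/s = 115/260 = 115*(1/260) = 23/52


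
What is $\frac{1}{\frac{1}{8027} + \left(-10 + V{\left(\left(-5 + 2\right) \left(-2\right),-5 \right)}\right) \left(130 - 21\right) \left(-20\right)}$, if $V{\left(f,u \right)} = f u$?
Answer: $\frac{8027}{699954401} \approx 1.1468 \cdot 10^{-5}$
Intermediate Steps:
$\frac{1}{\frac{1}{8027} + \left(-10 + V{\left(\left(-5 + 2\right) \left(-2\right),-5 \right)}\right) \left(130 - 21\right) \left(-20\right)} = \frac{1}{\frac{1}{8027} + \left(-10 + \left(-5 + 2\right) \left(-2\right) \left(-5\right)\right) \left(130 - 21\right) \left(-20\right)} = \frac{1}{\frac{1}{8027} + \left(-10 + \left(-3\right) \left(-2\right) \left(-5\right)\right) 109 \left(-20\right)} = \frac{1}{\frac{1}{8027} + \left(-10 + 6 \left(-5\right)\right) 109 \left(-20\right)} = \frac{1}{\frac{1}{8027} + \left(-10 - 30\right) 109 \left(-20\right)} = \frac{1}{\frac{1}{8027} + \left(-40\right) 109 \left(-20\right)} = \frac{1}{\frac{1}{8027} - -87200} = \frac{1}{\frac{1}{8027} + 87200} = \frac{1}{\frac{699954401}{8027}} = \frac{8027}{699954401}$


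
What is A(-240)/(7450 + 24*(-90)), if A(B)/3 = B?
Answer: -72/529 ≈ -0.13611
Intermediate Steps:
A(B) = 3*B
A(-240)/(7450 + 24*(-90)) = (3*(-240))/(7450 + 24*(-90)) = -720/(7450 - 2160) = -720/5290 = -720*1/5290 = -72/529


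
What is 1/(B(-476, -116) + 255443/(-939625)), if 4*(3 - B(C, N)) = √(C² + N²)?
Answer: -1204332396500/6619310858018813 - 882895140625*√15002/13238621716037626 ≈ -0.0083504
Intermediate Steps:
B(C, N) = 3 - √(C² + N²)/4
1/(B(-476, -116) + 255443/(-939625)) = 1/((3 - √((-476)² + (-116)²)/4) + 255443/(-939625)) = 1/((3 - √(226576 + 13456)/4) + 255443*(-1/939625)) = 1/((3 - √15002) - 255443/939625) = 1/(2563432/939625 - √15002)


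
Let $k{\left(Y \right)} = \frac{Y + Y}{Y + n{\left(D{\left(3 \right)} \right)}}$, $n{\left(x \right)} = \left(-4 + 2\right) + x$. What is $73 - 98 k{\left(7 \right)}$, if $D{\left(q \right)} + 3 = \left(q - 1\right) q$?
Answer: $- \frac{197}{2} \approx -98.5$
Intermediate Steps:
$D{\left(q \right)} = -3 + q \left(-1 + q\right)$ ($D{\left(q \right)} = -3 + \left(q - 1\right) q = -3 + \left(-1 + q\right) q = -3 + q \left(-1 + q\right)$)
$n{\left(x \right)} = -2 + x$
$k{\left(Y \right)} = \frac{2 Y}{1 + Y}$ ($k{\left(Y \right)} = \frac{Y + Y}{Y - -1} = \frac{2 Y}{Y - -1} = \frac{2 Y}{Y + \left(-2 + 3\right)} = \frac{2 Y}{Y + 1} = \frac{2 Y}{1 + Y}$)
$73 - 98 k{\left(7 \right)} = 73 - 98 \cdot 2 \cdot 7 \frac{1}{1 + 7} = 73 - 98 \cdot 2 \cdot 7 \cdot \frac{1}{8} = 73 - \frac{343}{2} = - \frac{197}{2}$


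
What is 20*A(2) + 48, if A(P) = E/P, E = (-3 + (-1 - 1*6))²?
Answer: 1048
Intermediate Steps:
E = 100 (E = (-3 + (-1 - 6))² = (-3 - 7)² = (-10)² = 100)
A(P) = 100/P
20*A(2) + 48 = 20*(100/2) + 48 = 20*(100*(½)) + 48 = 20*50 + 48 = 1000 + 48 = 1048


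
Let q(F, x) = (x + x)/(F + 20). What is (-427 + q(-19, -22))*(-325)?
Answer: 153075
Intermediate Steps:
q(F, x) = 2*x/(20 + F) (q(F, x) = (2*x)/(20 + F) = 2*x/(20 + F))
(-427 + q(-19, -22))*(-325) = (-427 + 2*(-22)/(20 - 19))*(-325) = (-427 + 2*(-22)/1)*(-325) = (-427 + 2*(-22)*1)*(-325) = (-427 - 44)*(-325) = -471*(-325) = 153075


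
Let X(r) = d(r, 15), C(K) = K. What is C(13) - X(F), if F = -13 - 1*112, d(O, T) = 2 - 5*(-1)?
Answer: 6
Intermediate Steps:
d(O, T) = 7 (d(O, T) = 2 + 5 = 7)
F = -125 (F = -13 - 112 = -125)
X(r) = 7
C(13) - X(F) = 13 - 1*7 = 13 - 7 = 6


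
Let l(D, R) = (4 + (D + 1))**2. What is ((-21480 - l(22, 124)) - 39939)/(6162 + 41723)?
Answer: -62148/47885 ≈ -1.2979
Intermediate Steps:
l(D, R) = (5 + D)**2 (l(D, R) = (4 + (1 + D))**2 = (5 + D)**2)
((-21480 - l(22, 124)) - 39939)/(6162 + 41723) = ((-21480 - (5 + 22)**2) - 39939)/(6162 + 41723) = ((-21480 - 1*27**2) - 39939)/47885 = ((-21480 - 1*729) - 39939)*(1/47885) = ((-21480 - 729) - 39939)*(1/47885) = (-22209 - 39939)*(1/47885) = -62148*1/47885 = -62148/47885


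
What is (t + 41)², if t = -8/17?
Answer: 474721/289 ≈ 1642.6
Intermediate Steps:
t = -8/17 (t = -8*1/17 = -8/17 ≈ -0.47059)
(t + 41)² = (-8/17 + 41)² = (689/17)² = 474721/289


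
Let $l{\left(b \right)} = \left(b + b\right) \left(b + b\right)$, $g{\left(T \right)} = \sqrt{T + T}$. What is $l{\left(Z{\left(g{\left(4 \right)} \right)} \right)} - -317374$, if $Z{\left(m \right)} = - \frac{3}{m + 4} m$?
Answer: $317482 - 72 \sqrt{2} \approx 3.1738 \cdot 10^{5}$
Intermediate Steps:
$g{\left(T \right)} = \sqrt{2} \sqrt{T}$ ($g{\left(T \right)} = \sqrt{2 T} = \sqrt{2} \sqrt{T}$)
$Z{\left(m \right)} = - \frac{3 m}{4 + m}$ ($Z{\left(m \right)} = - \frac{3}{4 + m} m = - \frac{3 m}{4 + m}$)
$l{\left(b \right)} = 4 b^{2}$ ($l{\left(b \right)} = 2 b 2 b = 4 b^{2}$)
$l{\left(Z{\left(g{\left(4 \right)} \right)} \right)} - -317374 = 4 \left(- \frac{3 \sqrt{2} \sqrt{4}}{4 + \sqrt{2} \sqrt{4}}\right)^{2} - -317374 = 4 \left(- \frac{3 \sqrt{2} \cdot 2}{4 + \sqrt{2} \cdot 2}\right)^{2} + 317374 = 4 \left(- \frac{3 \cdot 2 \sqrt{2}}{4 + 2 \sqrt{2}}\right)^{2} + 317374 = 4 \left(- \frac{6 \sqrt{2}}{4 + 2 \sqrt{2}}\right)^{2} + 317374 = 4 \frac{72}{\left(4 + 2 \sqrt{2}\right)^{2}} + 317374 = \frac{288}{\left(4 + 2 \sqrt{2}\right)^{2}} + 317374 = 317374 + \frac{288}{\left(4 + 2 \sqrt{2}\right)^{2}}$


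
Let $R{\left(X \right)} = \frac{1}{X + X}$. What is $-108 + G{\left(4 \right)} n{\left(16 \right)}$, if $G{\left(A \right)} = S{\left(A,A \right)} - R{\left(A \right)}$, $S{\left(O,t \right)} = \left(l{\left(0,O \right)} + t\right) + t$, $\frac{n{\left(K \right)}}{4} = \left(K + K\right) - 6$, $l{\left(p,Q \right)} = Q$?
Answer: $1127$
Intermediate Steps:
$n{\left(K \right)} = -24 + 8 K$ ($n{\left(K \right)} = 4 \left(\left(K + K\right) - 6\right) = 4 \left(2 K - 6\right) = 4 \left(-6 + 2 K\right) = -24 + 8 K$)
$S{\left(O,t \right)} = O + 2 t$ ($S{\left(O,t \right)} = \left(O + t\right) + t = O + 2 t$)
$R{\left(X \right)} = \frac{1}{2 X}$
$G{\left(A \right)} = 3 A - \frac{1}{2 A}$ ($G{\left(A \right)} = \left(A + 2 A\right) - \frac{1}{2 A} = 3 A - \frac{1}{2 A}$)
$-108 + G{\left(4 \right)} n{\left(16 \right)} = -108 + \left(3 \cdot 4 - \frac{1}{2 \cdot 4}\right) \left(-24 + 8 \cdot 16\right) = -108 + \left(12 - \frac{1}{8}\right) \left(-24 + 128\right) = -108 + \left(12 - \frac{1}{8}\right) 104 = -108 + \frac{95}{8} \cdot 104 = -108 + 1235 = 1127$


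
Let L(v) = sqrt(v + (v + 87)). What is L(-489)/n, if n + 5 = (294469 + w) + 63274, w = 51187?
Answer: 9*I*sqrt(11)/408925 ≈ 7.2995e-5*I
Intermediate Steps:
L(v) = sqrt(87 + 2*v) (L(v) = sqrt(v + (87 + v)) = sqrt(87 + 2*v))
n = 408925 (n = -5 + ((294469 + 51187) + 63274) = -5 + (345656 + 63274) = -5 + 408930 = 408925)
L(-489)/n = sqrt(87 + 2*(-489))/408925 = sqrt(87 - 978)*(1/408925) = sqrt(-891)*(1/408925) = (9*I*sqrt(11))*(1/408925) = 9*I*sqrt(11)/408925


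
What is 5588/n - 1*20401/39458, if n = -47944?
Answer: -74912303/118235897 ≈ -0.63358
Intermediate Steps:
5588/n - 1*20401/39458 = 5588/(-47944) - 1*20401/39458 = 5588*(-1/47944) - 20401*1/39458 = -1397/11986 - 20401/39458 = -74912303/118235897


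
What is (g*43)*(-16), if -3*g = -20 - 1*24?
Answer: -30272/3 ≈ -10091.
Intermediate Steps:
g = 44/3 (g = -(-20 - 1*24)/3 = -(-20 - 24)/3 = -⅓*(-44) = 44/3 ≈ 14.667)
(g*43)*(-16) = ((44/3)*43)*(-16) = (1892/3)*(-16) = -30272/3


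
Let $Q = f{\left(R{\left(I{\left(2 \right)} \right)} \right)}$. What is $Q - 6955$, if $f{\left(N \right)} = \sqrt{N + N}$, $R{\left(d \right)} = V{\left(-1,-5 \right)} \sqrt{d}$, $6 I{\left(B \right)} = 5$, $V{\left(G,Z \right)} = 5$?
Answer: $-6955 + \frac{\sqrt[4]{2} \cdot 15^{\frac{3}{4}}}{3} \approx -6952.0$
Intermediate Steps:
$I{\left(B \right)} = \frac{5}{6}$ ($I{\left(B \right)} = \frac{1}{6} \cdot 5 = \frac{5}{6}$)
$R{\left(d \right)} = 5 \sqrt{d}$
$f{\left(N \right)} = \sqrt{2} \sqrt{N}$ ($f{\left(N \right)} = \sqrt{2 N} = \sqrt{2} \sqrt{N}$)
$Q = \frac{\sqrt[4]{2} \cdot 15^{\frac{3}{4}}}{3}$ ($Q = \sqrt{2} \sqrt{5 \sqrt{\frac{5}{6}}} = \sqrt{2} \sqrt{5 \frac{\sqrt{30}}{6}} = \sqrt{2} \sqrt{\frac{5 \sqrt{30}}{6}} = \sqrt{2} \frac{5^{\frac{3}{4}} \sqrt{6} \sqrt[4]{6}}{6} = \frac{\sqrt[4]{2} \cdot 15^{\frac{3}{4}}}{3} \approx 3.0214$)
$Q - 6955 = \frac{\sqrt[4]{2} \cdot 15^{\frac{3}{4}}}{3} - 6955 = -6955 + \frac{\sqrt[4]{2} \cdot 15^{\frac{3}{4}}}{3}$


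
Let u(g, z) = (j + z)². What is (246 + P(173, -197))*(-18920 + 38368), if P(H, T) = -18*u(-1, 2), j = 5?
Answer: -12368928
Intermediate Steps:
u(g, z) = (5 + z)²
P(H, T) = -882 (P(H, T) = -18*(5 + 2)² = -18*7² = -18*49 = -882)
(246 + P(173, -197))*(-18920 + 38368) = (246 - 882)*(-18920 + 38368) = -636*19448 = -12368928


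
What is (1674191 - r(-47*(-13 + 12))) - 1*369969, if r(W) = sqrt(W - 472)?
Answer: 1304222 - 5*I*sqrt(17) ≈ 1.3042e+6 - 20.616*I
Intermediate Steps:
r(W) = sqrt(-472 + W)
(1674191 - r(-47*(-13 + 12))) - 1*369969 = (1674191 - sqrt(-472 - 47*(-13 + 12))) - 1*369969 = (1674191 - sqrt(-472 - 47*(-1))) - 369969 = (1674191 - sqrt(-472 + 47)) - 369969 = (1674191 - sqrt(-425)) - 369969 = (1674191 - 5*I*sqrt(17)) - 369969 = 1304222 - 5*I*sqrt(17)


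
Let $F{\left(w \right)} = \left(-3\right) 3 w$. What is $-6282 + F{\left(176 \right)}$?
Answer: $-7866$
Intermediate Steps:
$F{\left(w \right)} = - 9 w$
$-6282 + F{\left(176 \right)} = -6282 - 1584 = -7866$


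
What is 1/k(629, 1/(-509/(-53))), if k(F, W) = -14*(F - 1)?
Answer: -1/8792 ≈ -0.00011374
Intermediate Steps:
k(F, W) = 14 - 14*F (k(F, W) = -14*(-1 + F) = 14 - 14*F)
1/k(629, 1/(-509/(-53))) = 1/(14 - 14*629) = 1/(14 - 8806) = 1/(-8792) = -1/8792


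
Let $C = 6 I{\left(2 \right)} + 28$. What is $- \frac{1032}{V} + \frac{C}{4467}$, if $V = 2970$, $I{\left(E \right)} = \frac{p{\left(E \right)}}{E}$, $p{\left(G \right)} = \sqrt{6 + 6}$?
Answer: $- \frac{251488}{737055} + \frac{2 \sqrt{3}}{1489} \approx -0.33888$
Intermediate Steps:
$p{\left(G \right)} = 2 \sqrt{3}$ ($p{\left(G \right)} = \sqrt{12} = 2 \sqrt{3}$)
$I{\left(E \right)} = \frac{2 \sqrt{3}}{E}$
$C = 28 + 6 \sqrt{3}$ ($C = 6 \frac{2 \sqrt{3}}{2} + 28 = 6 \cdot 2 \sqrt{3} \cdot \frac{1}{2} + 28 = 6 \sqrt{3} + 28 = 28 + 6 \sqrt{3} \approx 38.392$)
$- \frac{1032}{V} + \frac{C}{4467} = - \frac{1032}{2970} + \frac{28 + 6 \sqrt{3}}{4467} = \left(-1032\right) \frac{1}{2970} + \left(28 + 6 \sqrt{3}\right) \frac{1}{4467} = - \frac{172}{495} + \left(\frac{28}{4467} + \frac{2 \sqrt{3}}{1489}\right) = - \frac{251488}{737055} + \frac{2 \sqrt{3}}{1489}$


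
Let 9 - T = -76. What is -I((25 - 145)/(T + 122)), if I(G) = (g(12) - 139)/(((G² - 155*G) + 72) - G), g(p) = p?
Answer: 604647/774952 ≈ 0.78024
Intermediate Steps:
T = 85 (T = 9 - 1*(-76) = 9 + 76 = 85)
I(G) = -127/(72 + G² - 156*G) (I(G) = (12 - 139)/(((G² - 155*G) + 72) - G) = -127/((72 + G² - 155*G) - G) = -127/(72 + G² - 156*G))
-I((25 - 145)/(T + 122)) = -(-127)/(72 + ((25 - 145)/(85 + 122))² - 156*(25 - 145)/(85 + 122)) = -(-127)/(72 + (-120/207)² - (-18720)/207) = -(-127)/(72 + (-120*1/207)² - (-18720)/207) = -(-127)/(72 + (-40/69)² - 156*(-40/69)) = -(-127)/(72 + 1600/4761 + 2080/23) = -(-127)/774952/4761 = -(-127)*4761/774952 = -1*(-604647/774952) = 604647/774952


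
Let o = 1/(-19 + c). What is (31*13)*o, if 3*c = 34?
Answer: -1209/23 ≈ -52.565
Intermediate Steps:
c = 34/3 (c = (1/3)*34 = 34/3 ≈ 11.333)
o = -3/23 (o = 1/(-19 + 34/3) = 1/(-23/3) = -3/23 ≈ -0.13043)
(31*13)*o = (31*13)*(-3/23) = 403*(-3/23) = -1209/23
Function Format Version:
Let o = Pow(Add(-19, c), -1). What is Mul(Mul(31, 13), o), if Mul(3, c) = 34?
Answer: Rational(-1209, 23) ≈ -52.565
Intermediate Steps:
c = Rational(34, 3) (c = Mul(Rational(1, 3), 34) = Rational(34, 3) ≈ 11.333)
o = Rational(-3, 23) (o = Pow(Add(-19, Rational(34, 3)), -1) = Pow(Rational(-23, 3), -1) = Rational(-3, 23) ≈ -0.13043)
Mul(Mul(31, 13), o) = Mul(Mul(31, 13), Rational(-3, 23)) = Mul(403, Rational(-3, 23)) = Rational(-1209, 23)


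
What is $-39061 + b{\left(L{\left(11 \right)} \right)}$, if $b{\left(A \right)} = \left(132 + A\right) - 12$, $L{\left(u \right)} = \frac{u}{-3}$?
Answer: $- \frac{116834}{3} \approx -38945.0$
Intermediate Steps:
$L{\left(u \right)} = - \frac{u}{3}$ ($L{\left(u \right)} = u \left(- \frac{1}{3}\right) = - \frac{u}{3}$)
$b{\left(A \right)} = 120 + A$
$-39061 + b{\left(L{\left(11 \right)} \right)} = -39061 + \left(120 - \frac{11}{3}\right) = -39061 + \frac{349}{3} = - \frac{116834}{3}$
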